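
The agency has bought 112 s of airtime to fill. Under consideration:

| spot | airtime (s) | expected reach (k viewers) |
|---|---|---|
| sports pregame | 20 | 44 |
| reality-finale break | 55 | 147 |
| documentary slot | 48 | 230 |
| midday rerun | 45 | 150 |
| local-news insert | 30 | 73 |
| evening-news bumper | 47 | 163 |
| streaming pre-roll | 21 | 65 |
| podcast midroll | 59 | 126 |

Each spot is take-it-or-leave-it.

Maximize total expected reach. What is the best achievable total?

Ranking by ratio (expected reach/s): documentary slot 4.79, evening-news bumper 3.47, midday rerun 3.33.
Documentary slot + evening-news bumper uses 95 of the 112 s and totals 393.

393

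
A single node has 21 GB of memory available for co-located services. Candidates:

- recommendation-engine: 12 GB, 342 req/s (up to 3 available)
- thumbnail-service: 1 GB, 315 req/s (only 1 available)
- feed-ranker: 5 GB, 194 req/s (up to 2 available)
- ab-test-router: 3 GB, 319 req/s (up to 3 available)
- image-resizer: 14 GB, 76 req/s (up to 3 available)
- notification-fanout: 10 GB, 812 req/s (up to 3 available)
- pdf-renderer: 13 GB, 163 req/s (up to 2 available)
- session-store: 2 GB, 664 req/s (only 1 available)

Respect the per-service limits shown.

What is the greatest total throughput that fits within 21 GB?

2433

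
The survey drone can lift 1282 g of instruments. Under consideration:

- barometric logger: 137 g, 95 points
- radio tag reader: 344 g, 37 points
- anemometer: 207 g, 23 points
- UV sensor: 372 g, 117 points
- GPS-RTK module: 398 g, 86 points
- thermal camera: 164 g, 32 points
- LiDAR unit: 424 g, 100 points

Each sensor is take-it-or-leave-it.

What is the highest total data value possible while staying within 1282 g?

Ranking by ratio (data value/g): barometric logger 0.69, UV sensor 0.31, LiDAR unit 0.24.
A density-first pass picks barometric logger + UV sensor + thermal camera + LiDAR unit — 344 at 1097 g.
The 424 g tied up in LiDAR unit is better spent on anemometer + GPS-RTK module — total rises to 353 (1278 g).
An exhaustive check of the 128 subsets confirms 353.

353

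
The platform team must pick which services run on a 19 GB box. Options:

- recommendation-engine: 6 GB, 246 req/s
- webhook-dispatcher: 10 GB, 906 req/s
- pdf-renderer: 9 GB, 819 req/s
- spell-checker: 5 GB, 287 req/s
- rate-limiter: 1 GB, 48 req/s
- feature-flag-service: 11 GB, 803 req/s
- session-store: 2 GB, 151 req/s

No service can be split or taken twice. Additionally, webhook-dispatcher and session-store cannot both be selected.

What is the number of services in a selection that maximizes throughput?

Optimal total is 1725.
One optimal bundle: webhook-dispatcher + pdf-renderer (19 GB).
All optima have 2 services.

2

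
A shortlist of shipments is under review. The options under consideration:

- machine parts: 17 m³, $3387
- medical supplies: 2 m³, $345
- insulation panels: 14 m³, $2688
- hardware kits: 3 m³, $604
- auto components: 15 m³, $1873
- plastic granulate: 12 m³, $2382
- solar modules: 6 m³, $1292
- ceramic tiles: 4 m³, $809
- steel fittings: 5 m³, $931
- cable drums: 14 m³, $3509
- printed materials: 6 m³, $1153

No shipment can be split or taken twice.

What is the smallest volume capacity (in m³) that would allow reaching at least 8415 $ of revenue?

39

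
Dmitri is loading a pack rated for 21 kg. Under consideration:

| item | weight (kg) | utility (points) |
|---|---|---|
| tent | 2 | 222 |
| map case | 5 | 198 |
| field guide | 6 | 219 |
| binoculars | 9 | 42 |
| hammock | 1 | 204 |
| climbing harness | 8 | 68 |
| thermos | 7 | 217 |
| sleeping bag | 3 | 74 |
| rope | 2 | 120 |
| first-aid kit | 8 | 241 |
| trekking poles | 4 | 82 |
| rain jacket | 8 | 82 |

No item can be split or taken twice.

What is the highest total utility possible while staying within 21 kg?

1060

A density-first pass picks tent + map case + field guide + hammock + sleeping bag + rope — 1037 at 19 kg.
Replace sleeping bag and rope with thermos: the trade gains 23 net, giving 1060 at 21 kg.
Next best is tent + map case + hammock + sleeping bag + rope + first-aid kit at 1059 (21 kg) — short by 1.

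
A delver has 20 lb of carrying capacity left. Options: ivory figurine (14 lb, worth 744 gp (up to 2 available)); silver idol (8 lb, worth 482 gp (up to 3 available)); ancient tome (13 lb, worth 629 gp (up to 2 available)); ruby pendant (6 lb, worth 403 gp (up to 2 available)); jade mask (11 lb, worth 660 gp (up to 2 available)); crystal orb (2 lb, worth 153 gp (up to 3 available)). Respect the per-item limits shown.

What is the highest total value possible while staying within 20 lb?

Taking the top-ratio items first gives 2×ruby pendant + 3×crystal orb for 1265 (18 lb).
Replace ruby pendant with silver idol: the trade gains 79 net, giving 1344 at 20 lb.
Nothing else within 20 lb beats 1344.

1344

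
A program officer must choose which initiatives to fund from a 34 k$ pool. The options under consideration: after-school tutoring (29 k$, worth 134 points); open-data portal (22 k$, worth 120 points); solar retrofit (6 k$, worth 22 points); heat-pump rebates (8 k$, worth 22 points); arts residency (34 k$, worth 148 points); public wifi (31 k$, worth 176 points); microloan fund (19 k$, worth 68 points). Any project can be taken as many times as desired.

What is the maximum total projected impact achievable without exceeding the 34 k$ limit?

Public wifi uses 31 of the 34 k$ and totals 176.
Nothing else within 34 k$ beats 176.

176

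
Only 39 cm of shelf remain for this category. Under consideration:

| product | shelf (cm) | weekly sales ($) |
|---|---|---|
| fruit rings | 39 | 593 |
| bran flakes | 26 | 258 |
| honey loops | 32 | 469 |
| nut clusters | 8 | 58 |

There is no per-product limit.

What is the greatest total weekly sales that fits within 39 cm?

The ratio ordering already packs tightly: fruit rings, 39 cm, 593.

593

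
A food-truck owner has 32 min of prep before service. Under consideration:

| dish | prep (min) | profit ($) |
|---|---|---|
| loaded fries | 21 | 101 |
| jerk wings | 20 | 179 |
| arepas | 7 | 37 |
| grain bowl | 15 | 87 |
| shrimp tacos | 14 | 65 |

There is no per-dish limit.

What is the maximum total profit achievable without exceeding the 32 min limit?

216

Density check — jerk wings 8.95, grain bowl 5.80, arepas 5.29 are the best per min.
Taking jerk wings + arepas: 27 min used, 216 in profit.
The spare 5 min is too small for any remaining dish, and no exchange beats 216.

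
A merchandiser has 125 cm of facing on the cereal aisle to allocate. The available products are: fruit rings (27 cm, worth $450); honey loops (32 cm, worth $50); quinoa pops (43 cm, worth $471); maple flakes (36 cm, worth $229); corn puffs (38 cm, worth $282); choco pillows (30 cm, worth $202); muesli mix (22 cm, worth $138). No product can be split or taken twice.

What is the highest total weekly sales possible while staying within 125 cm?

1261

A density-first pass picks fruit rings + quinoa pops + corn puffs — 1203 at 108 cm.
The 38 cm tied up in corn puffs is better spent on choco pillows + muesli mix — total rises to 1261 (122 cm).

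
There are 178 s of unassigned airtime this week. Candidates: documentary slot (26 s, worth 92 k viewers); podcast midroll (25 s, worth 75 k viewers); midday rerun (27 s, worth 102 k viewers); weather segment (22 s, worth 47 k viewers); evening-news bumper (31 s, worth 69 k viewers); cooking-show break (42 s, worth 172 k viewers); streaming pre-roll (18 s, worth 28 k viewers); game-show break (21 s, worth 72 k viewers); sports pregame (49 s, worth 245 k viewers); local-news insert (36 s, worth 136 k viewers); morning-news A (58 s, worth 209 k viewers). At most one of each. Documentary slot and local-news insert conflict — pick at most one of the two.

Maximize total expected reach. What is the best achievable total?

The ratio heuristic lands on midday rerun + cooking-show break + game-show break + sports pregame + local-news insert (727) but leaves 3 s idle.
The 57 s tied up in game-show break and local-news insert is better spent on morning-news A — total rises to 728 (176 s).

728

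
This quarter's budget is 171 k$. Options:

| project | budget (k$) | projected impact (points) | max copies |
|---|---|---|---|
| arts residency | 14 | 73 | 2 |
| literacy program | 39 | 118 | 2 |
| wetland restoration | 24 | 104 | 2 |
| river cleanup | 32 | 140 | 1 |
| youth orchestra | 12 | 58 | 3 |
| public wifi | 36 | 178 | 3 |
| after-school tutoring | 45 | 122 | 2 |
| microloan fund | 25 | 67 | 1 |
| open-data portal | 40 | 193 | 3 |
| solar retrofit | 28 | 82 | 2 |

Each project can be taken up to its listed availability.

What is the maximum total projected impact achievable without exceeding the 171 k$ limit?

Density check — arts residency 5.21, public wifi 4.94, youth orchestra 4.83 are the best per k$.
Taking the top-ratio projects first gives 2×arts residency + 2×youth orchestra + 3×public wifi for 796 (160 k$).
Dropping arts residency and 2×youth orchestra and 2×public wifi frees 110 k$; slotting in 3×open-data portal (120 k$) lifts the total to 830 at 170 k$.
Nothing else within 171 k$ beats 830.

830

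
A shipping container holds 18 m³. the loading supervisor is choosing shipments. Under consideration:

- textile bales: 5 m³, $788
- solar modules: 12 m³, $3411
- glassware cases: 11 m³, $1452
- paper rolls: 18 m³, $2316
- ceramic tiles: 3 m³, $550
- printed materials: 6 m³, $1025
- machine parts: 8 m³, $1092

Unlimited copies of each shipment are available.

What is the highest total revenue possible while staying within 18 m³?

Taking solar modules + 2×ceramic tiles: 18 m³ used, 4511 in revenue.
Nothing else within 18 m³ beats 4511.

4511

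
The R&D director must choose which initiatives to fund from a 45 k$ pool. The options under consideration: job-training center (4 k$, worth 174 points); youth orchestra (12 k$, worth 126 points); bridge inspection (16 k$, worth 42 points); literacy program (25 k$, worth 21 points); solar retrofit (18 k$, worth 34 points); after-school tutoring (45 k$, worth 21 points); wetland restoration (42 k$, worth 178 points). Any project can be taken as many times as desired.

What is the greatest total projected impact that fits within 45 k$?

1914

Ranking by ratio (projected impact/k$): job-training center 43.50, youth orchestra 10.50, wetland restoration 4.24, bridge inspection 2.62.
Taking 11×job-training center: 44 k$ used, 1914 in projected impact.
That's the maximum — no swap from here does better than 1914.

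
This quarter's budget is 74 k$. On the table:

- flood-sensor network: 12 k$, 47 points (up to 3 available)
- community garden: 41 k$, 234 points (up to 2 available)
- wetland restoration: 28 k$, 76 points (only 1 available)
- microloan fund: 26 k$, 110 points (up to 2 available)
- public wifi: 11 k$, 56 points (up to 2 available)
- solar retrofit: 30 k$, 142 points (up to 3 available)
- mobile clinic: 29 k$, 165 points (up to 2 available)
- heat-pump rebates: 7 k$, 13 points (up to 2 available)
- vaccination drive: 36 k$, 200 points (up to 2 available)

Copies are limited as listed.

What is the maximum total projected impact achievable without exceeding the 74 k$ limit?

Ranking by ratio (projected impact/k$): community garden 5.71, mobile clinic 5.69, vaccination drive 5.56.
Greedy by ratio would take community garden + mobile clinic: 70 k$ used, total 399.
The 70 k$ tied up in community garden and mobile clinic is better spent on 2×vaccination drive — total rises to 400 (72 k$).
Nothing else within 74 k$ beats 400.

400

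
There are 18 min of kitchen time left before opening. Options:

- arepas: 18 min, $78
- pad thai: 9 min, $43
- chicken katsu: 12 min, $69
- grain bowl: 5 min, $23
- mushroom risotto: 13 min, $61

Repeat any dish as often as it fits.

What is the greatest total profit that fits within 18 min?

92

Density check — chicken katsu 5.75, pad thai 4.78, mushroom risotto 4.69, grain bowl 4.60 are the best per min.
Best packing: chicken katsu + grain bowl — 17 min, 92 total.
Every other selection either busts 18 min or fails to beat 92.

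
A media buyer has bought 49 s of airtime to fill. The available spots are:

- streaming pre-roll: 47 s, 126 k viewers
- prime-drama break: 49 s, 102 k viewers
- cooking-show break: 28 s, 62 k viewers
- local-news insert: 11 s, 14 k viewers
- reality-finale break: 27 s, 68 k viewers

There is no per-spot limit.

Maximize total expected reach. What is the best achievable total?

126

Density check — streaming pre-roll 2.68, reality-finale break 2.52, cooking-show break 2.21, prime-drama break 2.08 are the best per s.
The ratio ordering already packs tightly: streaming pre-roll, 47 s, 126.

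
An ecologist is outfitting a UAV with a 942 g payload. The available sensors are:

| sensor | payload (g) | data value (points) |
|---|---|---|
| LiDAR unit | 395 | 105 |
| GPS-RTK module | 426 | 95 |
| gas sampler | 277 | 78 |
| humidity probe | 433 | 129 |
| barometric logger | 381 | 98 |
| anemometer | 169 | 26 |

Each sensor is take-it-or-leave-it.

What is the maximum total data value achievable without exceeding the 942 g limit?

Greedy by ratio would take gas sampler + humidity probe + anemometer: 879 g used, total 233.
The 446 g tied up in gas sampler and anemometer is better spent on LiDAR unit — total rises to 234 (828 g).

234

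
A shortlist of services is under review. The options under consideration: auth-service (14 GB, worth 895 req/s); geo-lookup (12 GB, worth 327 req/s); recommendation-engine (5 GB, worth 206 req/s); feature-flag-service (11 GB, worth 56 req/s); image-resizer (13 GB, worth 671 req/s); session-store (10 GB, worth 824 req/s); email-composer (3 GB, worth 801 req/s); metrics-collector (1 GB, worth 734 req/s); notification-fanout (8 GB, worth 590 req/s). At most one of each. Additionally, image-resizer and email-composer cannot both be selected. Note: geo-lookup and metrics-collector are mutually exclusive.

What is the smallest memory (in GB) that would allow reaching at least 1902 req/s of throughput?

Look for the lowest-memory combination reaching 1902.
email-composer + metrics-collector + notification-fanout reaches 2125 using 12 GB.
Any bundle with less than 12 GB falls short of 1902.

12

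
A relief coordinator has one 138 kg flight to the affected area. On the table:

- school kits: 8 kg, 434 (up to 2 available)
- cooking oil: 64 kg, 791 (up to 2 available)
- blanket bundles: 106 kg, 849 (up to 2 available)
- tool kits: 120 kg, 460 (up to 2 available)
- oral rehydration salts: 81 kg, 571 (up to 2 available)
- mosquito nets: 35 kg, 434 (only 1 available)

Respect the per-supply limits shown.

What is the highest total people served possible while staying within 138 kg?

The ratio ordering already packs tightly: 2×school kits + cooking oil + mosquito nets, 115 kg, 2093.
Every other selection either busts 138 kg or exceeds an availability limit or fails to beat 2093.

2093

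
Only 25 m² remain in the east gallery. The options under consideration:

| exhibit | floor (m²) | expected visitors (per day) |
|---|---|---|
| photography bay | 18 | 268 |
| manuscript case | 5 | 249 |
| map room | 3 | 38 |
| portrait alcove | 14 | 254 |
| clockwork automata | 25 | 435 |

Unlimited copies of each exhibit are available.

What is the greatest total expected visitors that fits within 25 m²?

1245

5×manuscript case uses 25 of the 25 m² and totals 1245.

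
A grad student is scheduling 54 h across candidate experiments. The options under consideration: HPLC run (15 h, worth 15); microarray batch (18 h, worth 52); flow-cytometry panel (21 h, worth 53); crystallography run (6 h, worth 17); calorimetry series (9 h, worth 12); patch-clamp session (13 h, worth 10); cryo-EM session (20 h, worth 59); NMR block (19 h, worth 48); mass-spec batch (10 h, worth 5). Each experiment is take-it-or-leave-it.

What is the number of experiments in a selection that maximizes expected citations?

4

Best achievable expected citations is 140.
microarray batch + crystallography run + calorimetry series + cryo-EM session hits 140 at 53 h.
All optima have 4 experiments.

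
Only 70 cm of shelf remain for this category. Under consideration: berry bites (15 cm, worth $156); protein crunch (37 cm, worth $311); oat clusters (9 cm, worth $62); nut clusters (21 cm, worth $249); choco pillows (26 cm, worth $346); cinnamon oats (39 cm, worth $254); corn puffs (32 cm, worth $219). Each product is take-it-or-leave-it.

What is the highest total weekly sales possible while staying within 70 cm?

By weekly sales per cm: choco pillows 13.31, nut clusters 11.86, berry bites 10.40 lead.
Taking berry bites + nut clusters + choco pillows: 62 cm used, 751 in weekly sales.

751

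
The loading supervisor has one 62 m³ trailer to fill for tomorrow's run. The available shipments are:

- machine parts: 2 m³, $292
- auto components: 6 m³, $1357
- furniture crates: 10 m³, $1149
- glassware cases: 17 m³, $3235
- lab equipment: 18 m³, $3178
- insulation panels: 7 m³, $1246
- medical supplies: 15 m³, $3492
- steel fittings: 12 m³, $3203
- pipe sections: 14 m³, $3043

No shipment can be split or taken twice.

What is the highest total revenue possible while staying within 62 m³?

13265

Density check — steel fittings 266.92, medical supplies 232.80, auto components 226.17, pipe sections 217.36 are the best per m³.
Taking the top-ratio shipments first gives machine parts + auto components + insulation panels + medical supplies + steel fittings + pipe sections for 12633 (56 m³).
Replace auto components and insulation panels with glassware cases: the trade gains 632 net, giving 13265 at 60 m³.
No other feasible combination exceeds 13265.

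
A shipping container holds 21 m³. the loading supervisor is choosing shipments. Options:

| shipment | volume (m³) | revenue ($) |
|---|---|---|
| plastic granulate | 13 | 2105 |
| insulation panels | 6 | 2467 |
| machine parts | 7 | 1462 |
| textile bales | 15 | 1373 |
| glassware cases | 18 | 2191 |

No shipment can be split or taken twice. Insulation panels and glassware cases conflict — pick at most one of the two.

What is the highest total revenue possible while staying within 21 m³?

4572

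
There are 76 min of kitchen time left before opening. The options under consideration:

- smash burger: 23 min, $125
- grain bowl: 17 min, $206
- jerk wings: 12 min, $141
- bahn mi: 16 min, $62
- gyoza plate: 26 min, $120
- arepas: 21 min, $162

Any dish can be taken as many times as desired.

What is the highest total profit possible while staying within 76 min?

900

The ratio heuristic lands on 4×grain bowl (824) but leaves 8 min idle.
Dropping grain bowl frees 17 min; slotting in 2×jerk wings (24 min) lifts the total to 900 at 75 min.
Nothing else within 76 min beats 900.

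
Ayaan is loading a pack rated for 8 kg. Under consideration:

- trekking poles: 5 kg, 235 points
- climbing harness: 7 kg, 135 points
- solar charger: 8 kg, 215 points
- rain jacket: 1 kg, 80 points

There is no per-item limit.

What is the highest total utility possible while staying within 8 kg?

By utility per kg: rain jacket 80.00, trekking poles 47.00, solar charger 26.88, climbing harness 19.29 lead.
8×rain jacket uses 8 of the 8 kg and totals 640.
Every other selection either busts 8 kg or fails to beat 640.

640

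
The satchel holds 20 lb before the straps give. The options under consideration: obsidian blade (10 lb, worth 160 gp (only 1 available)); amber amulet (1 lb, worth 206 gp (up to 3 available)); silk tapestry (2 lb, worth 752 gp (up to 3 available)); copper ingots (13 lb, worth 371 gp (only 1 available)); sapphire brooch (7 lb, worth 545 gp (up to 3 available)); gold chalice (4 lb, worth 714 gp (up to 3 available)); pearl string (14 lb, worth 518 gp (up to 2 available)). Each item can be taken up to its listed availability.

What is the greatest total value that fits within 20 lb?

Density check — silk tapestry 376.00, amber amulet 206.00, gold chalice 178.50 are the best per lb.
The ratio heuristic lands on 3×amber amulet + 3×silk tapestry + 2×gold chalice (4302) but leaves 3 lb idle.
Dropping amber amulet frees 1 lb; slotting in gold chalice (4 lb) lifts the total to 4810 at 20 lb.
Nothing else within 20 lb beats 4810.

4810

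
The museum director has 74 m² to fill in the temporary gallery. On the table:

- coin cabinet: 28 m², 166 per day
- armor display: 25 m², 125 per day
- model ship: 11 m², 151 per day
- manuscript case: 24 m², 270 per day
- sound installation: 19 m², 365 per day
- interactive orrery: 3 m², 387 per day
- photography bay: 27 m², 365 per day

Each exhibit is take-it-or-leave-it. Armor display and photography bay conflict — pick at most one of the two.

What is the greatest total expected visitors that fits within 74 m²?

A density-first pass picks model ship + sound installation + interactive orrery + photography bay — 1268 at 60 m².
Dropping model ship frees 11 m²; slotting in manuscript case (24 m²) lifts the total to 1387 at 73 m².

1387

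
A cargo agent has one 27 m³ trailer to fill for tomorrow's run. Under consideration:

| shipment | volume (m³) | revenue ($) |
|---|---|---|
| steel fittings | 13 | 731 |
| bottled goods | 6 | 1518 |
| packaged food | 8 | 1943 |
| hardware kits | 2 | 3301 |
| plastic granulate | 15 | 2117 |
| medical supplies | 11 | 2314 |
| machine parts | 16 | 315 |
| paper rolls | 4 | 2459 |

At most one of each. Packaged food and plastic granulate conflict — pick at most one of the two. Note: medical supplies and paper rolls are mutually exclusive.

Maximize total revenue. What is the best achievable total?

9395

By revenue per m³: hardware kits 1650.50, paper rolls 614.75, bottled goods 253.00 lead.
A density-first pass picks bottled goods + packaged food + hardware kits + paper rolls — 9221 at 20 m³.
Replace packaged food with plastic granulate: the trade gains 174 net, giving 9395 at 27 m³.
Nothing else feasible within 27 m³ beats 9395.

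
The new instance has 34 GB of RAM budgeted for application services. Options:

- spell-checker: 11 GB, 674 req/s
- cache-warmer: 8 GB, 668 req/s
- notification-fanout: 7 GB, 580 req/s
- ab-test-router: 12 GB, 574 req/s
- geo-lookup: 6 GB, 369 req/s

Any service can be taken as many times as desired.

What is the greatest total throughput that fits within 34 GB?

2689

Taking the top-ratio services first gives 4×cache-warmer for 2672 (32 GB).
Replace 4×cache-warmer with 4×notification-fanout + geo-lookup: the trade gains 17 net, giving 2689 at 34 GB.
Every other selection either busts 34 GB or fails to beat 2689.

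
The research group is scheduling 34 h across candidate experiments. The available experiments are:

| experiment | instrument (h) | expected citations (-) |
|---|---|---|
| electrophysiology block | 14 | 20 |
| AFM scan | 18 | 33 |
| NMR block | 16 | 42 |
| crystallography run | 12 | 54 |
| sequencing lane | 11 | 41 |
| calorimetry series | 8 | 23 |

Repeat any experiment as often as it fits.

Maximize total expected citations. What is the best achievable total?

136

Density check — crystallography run 4.50, sequencing lane 3.73, calorimetry series 2.88, NMR block 2.62 are the best per h.
A density-first pass picks 2×crystallography run + calorimetry series — 131 at 32 h.
Dropping crystallography run and calorimetry series frees 20 h; slotting in 2×sequencing lane (22 h) lifts the total to 136 at 34 h.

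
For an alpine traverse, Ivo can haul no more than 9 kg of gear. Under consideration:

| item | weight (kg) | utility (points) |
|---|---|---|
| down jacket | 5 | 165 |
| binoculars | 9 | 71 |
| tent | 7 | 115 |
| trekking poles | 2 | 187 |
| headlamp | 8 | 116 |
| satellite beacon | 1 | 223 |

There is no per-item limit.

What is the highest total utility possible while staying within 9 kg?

2007

The ratio ordering already packs tightly: 9×satellite beacon, 9 kg, 2007.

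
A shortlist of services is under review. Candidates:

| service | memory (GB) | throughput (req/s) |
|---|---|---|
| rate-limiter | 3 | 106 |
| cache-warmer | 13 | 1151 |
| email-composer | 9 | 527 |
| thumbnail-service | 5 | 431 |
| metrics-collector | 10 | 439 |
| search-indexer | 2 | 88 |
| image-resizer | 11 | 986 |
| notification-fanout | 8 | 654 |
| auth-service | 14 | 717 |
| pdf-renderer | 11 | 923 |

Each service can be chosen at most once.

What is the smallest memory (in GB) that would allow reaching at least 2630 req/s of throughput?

Need the lightest bundle worth ≥ 2630.
Taking cache-warmer + thumbnail-service + search-indexer + image-resizer gives 2656 (≥ 2630) for 31 GB.
No combination under 31 GB hits 2630.

31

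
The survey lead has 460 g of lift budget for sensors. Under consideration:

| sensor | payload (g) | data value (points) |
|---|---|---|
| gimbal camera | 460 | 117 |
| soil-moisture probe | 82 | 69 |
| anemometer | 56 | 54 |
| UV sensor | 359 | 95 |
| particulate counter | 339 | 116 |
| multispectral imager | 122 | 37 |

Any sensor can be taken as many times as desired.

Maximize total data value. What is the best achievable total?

432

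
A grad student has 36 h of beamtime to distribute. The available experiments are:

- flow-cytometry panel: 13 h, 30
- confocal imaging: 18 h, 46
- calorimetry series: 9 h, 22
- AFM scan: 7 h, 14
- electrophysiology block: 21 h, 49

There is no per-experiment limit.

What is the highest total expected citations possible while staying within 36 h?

92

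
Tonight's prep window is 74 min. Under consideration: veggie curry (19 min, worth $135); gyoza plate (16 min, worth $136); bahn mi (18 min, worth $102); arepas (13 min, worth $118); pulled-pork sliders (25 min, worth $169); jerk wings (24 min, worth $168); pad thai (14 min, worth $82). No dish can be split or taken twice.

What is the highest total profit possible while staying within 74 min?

558

Ranking by ratio (profit/min): arepas 9.08, gyoza plate 8.50, veggie curry 7.11.
A density-first pass picks veggie curry + gyoza plate + arepas + jerk wings — 557 at 72 min.
The 24 min tied up in jerk wings is better spent on pulled-pork sliders — total rises to 558 (73 min).
Nothing else within 74 min beats 558.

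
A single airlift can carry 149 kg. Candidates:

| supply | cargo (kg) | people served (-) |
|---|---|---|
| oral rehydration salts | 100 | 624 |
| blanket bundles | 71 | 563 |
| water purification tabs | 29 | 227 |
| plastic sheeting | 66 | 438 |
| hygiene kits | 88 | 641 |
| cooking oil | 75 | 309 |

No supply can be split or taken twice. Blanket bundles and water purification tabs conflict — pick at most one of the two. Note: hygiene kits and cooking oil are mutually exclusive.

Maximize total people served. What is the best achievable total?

By people served per kg: blanket bundles 7.93, water purification tabs 7.83, hygiene kits 7.28, plastic sheeting 6.64 lead.
Blanket bundles + plastic sheeting uses 137 of the 149 kg and totals 1001.
The closest alternative, blanket bundles + cooking oil, reaches only 872.

1001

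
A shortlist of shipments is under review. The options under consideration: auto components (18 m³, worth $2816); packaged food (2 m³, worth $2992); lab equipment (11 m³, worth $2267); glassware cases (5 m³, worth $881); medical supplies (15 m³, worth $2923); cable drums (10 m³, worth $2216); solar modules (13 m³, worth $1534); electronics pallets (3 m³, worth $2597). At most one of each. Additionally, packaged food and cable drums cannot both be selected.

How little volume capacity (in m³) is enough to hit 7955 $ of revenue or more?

Look for the lowest-volume combination reaching 7955.
packaged food + medical supplies + electronics pallets reaches 8512 using 20 m³.
Any bundle with less than 20 m³ falls short of 7955.

20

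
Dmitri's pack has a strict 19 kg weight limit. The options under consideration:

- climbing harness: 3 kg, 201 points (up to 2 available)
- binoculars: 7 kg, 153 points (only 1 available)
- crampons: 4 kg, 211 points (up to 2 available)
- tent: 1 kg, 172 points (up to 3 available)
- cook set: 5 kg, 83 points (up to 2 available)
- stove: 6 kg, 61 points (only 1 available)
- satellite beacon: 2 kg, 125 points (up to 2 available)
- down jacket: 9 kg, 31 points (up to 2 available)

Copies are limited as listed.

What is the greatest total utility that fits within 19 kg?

1465

By utility per kg: tent 172.00, climbing harness 67.00, satellite beacon 62.50, crampons 52.75 lead.
A density-first pass picks 2×climbing harness + crampons + 3×tent + 2×satellite beacon — 1379 at 17 kg.
Dropping satellite beacon frees 2 kg; slotting in crampons (4 kg) lifts the total to 1465 at 19 kg.
No other feasible combination exceeds 1465.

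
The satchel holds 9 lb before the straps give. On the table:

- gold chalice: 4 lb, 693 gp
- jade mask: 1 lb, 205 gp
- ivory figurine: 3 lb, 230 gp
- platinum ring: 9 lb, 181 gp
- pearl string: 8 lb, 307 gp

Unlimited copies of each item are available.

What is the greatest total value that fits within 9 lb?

1845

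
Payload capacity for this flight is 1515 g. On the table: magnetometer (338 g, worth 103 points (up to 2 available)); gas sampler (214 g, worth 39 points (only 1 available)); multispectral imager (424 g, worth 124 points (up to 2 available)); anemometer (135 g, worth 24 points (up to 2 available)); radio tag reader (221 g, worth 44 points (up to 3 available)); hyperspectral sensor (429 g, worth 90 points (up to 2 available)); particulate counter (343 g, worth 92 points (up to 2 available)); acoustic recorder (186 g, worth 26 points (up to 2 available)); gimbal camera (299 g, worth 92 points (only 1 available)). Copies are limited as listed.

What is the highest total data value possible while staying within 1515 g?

Ranking by ratio (data value/g): gimbal camera 0.31, magnetometer 0.30, multispectral imager 0.29, particulate counter 0.27.
A density-first pass picks 2×magnetometer + multispectral imager + gimbal camera — 422 at 1399 g.
Dropping magnetometer frees 338 g; slotting in multispectral imager (424 g) lifts the total to 443 at 1485 g.

443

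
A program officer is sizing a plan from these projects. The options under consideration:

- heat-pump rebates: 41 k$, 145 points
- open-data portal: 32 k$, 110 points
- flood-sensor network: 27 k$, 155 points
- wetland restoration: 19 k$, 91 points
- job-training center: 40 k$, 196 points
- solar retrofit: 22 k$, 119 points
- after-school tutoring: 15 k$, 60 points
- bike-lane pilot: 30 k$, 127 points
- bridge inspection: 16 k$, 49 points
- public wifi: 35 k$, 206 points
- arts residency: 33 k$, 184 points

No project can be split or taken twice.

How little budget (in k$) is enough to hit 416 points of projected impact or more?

Minimise k$ subject to total projected impact ≥ 416.
wetland restoration + solar retrofit + public wifi reaches 416 using 76 k$.
Any bundle with less than 76 k$ falls short of 416.

76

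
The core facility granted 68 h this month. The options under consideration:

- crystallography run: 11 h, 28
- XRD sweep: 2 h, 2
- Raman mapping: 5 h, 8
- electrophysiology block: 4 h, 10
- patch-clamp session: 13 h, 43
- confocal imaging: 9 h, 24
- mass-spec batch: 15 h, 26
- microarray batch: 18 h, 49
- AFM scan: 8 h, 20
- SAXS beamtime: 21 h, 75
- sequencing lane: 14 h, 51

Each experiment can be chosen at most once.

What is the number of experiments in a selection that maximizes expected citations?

5

The maximum expected citations within 68 h is 221.
One optimal bundle: crystallography run + patch-clamp session + confocal imaging + SAXS beamtime + sequencing lane (68 h).
Any selection reaching 221 contains exactly 5 experiments.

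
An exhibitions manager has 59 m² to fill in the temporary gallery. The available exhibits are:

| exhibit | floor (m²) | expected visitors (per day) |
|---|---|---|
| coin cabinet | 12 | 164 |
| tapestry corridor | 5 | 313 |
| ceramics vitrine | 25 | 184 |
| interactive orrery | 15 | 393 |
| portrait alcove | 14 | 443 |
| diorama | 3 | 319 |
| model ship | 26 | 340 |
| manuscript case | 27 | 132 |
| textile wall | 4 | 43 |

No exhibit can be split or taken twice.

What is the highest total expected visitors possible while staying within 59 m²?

1675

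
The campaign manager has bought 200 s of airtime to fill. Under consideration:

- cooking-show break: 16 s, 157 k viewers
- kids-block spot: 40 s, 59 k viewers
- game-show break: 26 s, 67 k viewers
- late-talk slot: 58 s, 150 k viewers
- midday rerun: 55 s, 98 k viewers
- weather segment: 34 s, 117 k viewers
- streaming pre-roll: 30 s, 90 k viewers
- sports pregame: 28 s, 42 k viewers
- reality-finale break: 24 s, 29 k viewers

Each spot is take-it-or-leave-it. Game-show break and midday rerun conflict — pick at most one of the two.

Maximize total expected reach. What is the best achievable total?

By expected reach per s: cooking-show break 9.81, weather segment 3.44, streaming pre-roll 3.00 lead.
Cooking-show break + game-show break + late-talk slot + weather segment + streaming pre-roll + sports pregame uses 192 of the 200 s and totals 623.

623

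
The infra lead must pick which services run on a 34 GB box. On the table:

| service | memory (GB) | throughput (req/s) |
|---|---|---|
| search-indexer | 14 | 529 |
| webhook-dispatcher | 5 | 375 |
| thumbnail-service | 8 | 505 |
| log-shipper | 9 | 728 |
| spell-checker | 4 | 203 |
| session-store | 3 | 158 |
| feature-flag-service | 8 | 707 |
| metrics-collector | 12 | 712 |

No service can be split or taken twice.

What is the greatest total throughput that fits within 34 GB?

By throughput per GB: feature-flag-service 88.38, log-shipper 80.89, webhook-dispatcher 75.00 lead.
A density-first pass picks webhook-dispatcher + thumbnail-service + log-shipper + session-store + feature-flag-service — 2473 at 33 GB.
Dropping thumbnail-service and session-store frees 11 GB; slotting in metrics-collector (12 GB) lifts the total to 2522 at 34 GB.
That's the maximum — no swap from here does better than 2522.

2522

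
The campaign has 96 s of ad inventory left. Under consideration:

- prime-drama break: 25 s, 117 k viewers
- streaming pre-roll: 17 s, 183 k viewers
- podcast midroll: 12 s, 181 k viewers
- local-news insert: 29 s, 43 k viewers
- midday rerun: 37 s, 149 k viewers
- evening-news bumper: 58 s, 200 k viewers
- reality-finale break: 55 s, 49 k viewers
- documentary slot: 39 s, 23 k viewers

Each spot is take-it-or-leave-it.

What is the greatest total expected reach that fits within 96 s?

630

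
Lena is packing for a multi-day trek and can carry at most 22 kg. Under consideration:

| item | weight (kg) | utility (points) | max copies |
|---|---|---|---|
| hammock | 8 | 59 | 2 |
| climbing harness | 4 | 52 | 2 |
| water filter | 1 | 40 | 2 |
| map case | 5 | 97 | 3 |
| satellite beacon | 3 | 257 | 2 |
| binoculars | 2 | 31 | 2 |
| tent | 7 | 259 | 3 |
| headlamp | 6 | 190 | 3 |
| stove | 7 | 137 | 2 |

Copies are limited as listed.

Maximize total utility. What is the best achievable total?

1112

2×water filter + 2×satellite beacon + 2×tent uses 22 of the 22 kg and totals 1112.
No other feasible combination exceeds 1112.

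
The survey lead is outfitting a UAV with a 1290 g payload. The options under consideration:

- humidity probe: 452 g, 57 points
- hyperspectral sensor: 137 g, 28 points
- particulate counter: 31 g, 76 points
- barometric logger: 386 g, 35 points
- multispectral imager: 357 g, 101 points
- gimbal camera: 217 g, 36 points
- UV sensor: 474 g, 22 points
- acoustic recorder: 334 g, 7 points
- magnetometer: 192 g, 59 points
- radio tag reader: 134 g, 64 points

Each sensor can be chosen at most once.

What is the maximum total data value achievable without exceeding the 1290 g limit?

Best packing: hyperspectral sensor + particulate counter + multispectral imager + gimbal camera + magnetometer + radio tag reader — 1068 g, 364 total.
The spare 222 g is too small for any remaining sensor, and no exchange beats 364.

364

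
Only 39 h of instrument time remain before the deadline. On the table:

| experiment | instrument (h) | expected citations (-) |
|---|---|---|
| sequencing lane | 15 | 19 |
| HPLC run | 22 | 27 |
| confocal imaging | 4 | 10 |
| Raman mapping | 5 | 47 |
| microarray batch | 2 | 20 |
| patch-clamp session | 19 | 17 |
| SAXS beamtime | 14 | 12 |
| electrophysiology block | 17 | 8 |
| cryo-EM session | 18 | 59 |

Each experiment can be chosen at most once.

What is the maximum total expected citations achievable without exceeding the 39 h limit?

138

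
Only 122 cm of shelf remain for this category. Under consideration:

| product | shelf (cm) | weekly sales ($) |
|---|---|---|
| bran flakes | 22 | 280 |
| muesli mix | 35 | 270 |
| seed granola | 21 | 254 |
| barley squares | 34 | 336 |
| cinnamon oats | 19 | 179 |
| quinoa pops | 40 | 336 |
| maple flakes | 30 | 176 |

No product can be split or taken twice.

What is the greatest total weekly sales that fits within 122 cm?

Taking the top-ratio products first gives bran flakes + seed granola + barley squares + cinnamon oats for 1049 (96 cm).
Dropping cinnamon oats frees 19 cm; slotting in quinoa pops (40 cm) lifts the total to 1206 at 117 cm.
Next best is bran flakes + muesli mix + seed granola + barley squares at 1140 (112 cm) — short by 66.

1206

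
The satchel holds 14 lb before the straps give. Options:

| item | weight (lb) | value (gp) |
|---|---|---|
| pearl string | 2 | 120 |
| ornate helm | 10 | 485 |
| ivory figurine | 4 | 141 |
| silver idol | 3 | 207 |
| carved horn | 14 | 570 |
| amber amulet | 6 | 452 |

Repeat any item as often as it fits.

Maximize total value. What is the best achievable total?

1024

The ratio ordering already packs tightly: pearl string + 2×amber amulet, 14 lb, 1024.
That's the maximum — no swap from here does better than 1024.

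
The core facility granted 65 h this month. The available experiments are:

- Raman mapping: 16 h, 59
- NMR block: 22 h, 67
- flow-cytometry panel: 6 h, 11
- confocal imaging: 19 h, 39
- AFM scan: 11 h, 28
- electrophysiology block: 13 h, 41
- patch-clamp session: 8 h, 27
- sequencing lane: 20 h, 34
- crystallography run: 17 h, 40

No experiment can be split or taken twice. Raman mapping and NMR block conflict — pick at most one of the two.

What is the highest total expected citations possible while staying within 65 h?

Best packing: Raman mapping + AFM scan + electrophysiology block + patch-clamp session + crystallography run — 65 h, 195 total.

195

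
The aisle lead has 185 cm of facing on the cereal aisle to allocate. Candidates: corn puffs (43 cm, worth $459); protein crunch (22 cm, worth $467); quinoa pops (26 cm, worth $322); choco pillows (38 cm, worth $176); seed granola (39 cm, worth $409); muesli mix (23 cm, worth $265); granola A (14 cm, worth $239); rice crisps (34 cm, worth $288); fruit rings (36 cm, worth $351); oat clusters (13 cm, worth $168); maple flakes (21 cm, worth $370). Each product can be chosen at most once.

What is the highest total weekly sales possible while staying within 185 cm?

2473

Ranking by ratio (weekly sales/cm): protein crunch 21.23, maple flakes 17.62, granola A 17.07, oat clusters 12.92.
A density-first pass picks corn puffs + protein crunch + quinoa pops + muesli mix + granola A + oat clusters + maple flakes — 2290 at 162 cm.
The 13 cm tied up in oat clusters is better spent on fruit rings — total rises to 2473 (185 cm).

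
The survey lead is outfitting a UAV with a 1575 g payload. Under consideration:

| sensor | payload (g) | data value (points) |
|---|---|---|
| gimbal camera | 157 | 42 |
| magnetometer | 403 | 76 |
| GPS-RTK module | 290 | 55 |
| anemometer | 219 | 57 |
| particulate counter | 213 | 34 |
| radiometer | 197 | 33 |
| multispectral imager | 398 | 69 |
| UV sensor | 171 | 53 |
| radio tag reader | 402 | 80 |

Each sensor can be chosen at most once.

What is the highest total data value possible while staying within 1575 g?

342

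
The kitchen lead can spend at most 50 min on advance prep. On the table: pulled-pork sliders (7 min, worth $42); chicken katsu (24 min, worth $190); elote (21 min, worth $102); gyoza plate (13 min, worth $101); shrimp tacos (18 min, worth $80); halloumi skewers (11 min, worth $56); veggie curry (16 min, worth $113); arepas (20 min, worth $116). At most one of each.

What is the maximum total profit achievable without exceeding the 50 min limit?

347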